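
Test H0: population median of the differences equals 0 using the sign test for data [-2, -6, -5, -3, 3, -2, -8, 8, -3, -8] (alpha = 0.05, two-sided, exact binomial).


Step 1: Discard zero differences. Original n = 10; n_eff = number of nonzero differences = 10.
Nonzero differences (with sign): -2, -6, -5, -3, +3, -2, -8, +8, -3, -8
Step 2: Count signs: positive = 2, negative = 8.
Step 3: Under H0: P(positive) = 0.5, so the number of positives S ~ Bin(10, 0.5).
Step 4: Two-sided exact p-value = sum of Bin(10,0.5) probabilities at or below the observed probability = 0.109375.
Step 5: alpha = 0.05. fail to reject H0.

n_eff = 10, pos = 2, neg = 8, p = 0.109375, fail to reject H0.


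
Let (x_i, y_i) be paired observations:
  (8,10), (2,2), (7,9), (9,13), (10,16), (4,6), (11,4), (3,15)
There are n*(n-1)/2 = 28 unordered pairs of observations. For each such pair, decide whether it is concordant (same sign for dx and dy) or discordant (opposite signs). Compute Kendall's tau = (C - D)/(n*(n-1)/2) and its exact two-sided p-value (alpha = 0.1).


Step 1: Enumerate the 28 unordered pairs (i,j) with i<j and classify each by sign(x_j-x_i) * sign(y_j-y_i).
  (1,2):dx=-6,dy=-8->C; (1,3):dx=-1,dy=-1->C; (1,4):dx=+1,dy=+3->C; (1,5):dx=+2,dy=+6->C
  (1,6):dx=-4,dy=-4->C; (1,7):dx=+3,dy=-6->D; (1,8):dx=-5,dy=+5->D; (2,3):dx=+5,dy=+7->C
  (2,4):dx=+7,dy=+11->C; (2,5):dx=+8,dy=+14->C; (2,6):dx=+2,dy=+4->C; (2,7):dx=+9,dy=+2->C
  (2,8):dx=+1,dy=+13->C; (3,4):dx=+2,dy=+4->C; (3,5):dx=+3,dy=+7->C; (3,6):dx=-3,dy=-3->C
  (3,7):dx=+4,dy=-5->D; (3,8):dx=-4,dy=+6->D; (4,5):dx=+1,dy=+3->C; (4,6):dx=-5,dy=-7->C
  (4,7):dx=+2,dy=-9->D; (4,8):dx=-6,dy=+2->D; (5,6):dx=-6,dy=-10->C; (5,7):dx=+1,dy=-12->D
  (5,8):dx=-7,dy=-1->C; (6,7):dx=+7,dy=-2->D; (6,8):dx=-1,dy=+9->D; (7,8):dx=-8,dy=+11->D
Step 2: C = 18, D = 10, total pairs = 28.
Step 3: tau = (C - D)/(n(n-1)/2) = (18 - 10)/28 = 0.285714.
Step 4: Exact two-sided p-value (enumerate n! = 40320 permutations of y under H0): p = 0.398760.
Step 5: alpha = 0.1. fail to reject H0.

tau_b = 0.2857 (C=18, D=10), p = 0.398760, fail to reject H0.


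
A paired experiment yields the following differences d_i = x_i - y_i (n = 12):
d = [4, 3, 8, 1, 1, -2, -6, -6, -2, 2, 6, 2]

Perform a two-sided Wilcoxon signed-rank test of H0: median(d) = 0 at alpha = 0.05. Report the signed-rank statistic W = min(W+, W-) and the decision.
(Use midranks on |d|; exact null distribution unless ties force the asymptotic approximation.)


Step 1: Drop any zero differences (none here) and take |d_i|.
|d| = [4, 3, 8, 1, 1, 2, 6, 6, 2, 2, 6, 2]
Step 2: Midrank |d_i| (ties get averaged ranks).
ranks: |4|->8, |3|->7, |8|->12, |1|->1.5, |1|->1.5, |2|->4.5, |6|->10, |6|->10, |2|->4.5, |2|->4.5, |6|->10, |2|->4.5
Step 3: Attach original signs; sum ranks with positive sign and with negative sign.
W+ = 8 + 7 + 12 + 1.5 + 1.5 + 4.5 + 10 + 4.5 = 49
W- = 4.5 + 10 + 10 + 4.5 = 29
(Check: W+ + W- = 78 should equal n(n+1)/2 = 78.)
Step 4: Test statistic W = min(W+, W-) = 29.
Step 5: Ties in |d|, so use the tie-corrected normal approximation.
        E[W] = n(n+1)/4 = 12*13/4 = 39.
        Tie groups: |d|=1 (t=2), |d|=2 (t=4), |d|=6 (t=3); sum(t^3 - t) = 90.
        Var[W] = n(n+1)(2n+1)/24 - sum(t^3-t)/48 = 3900/24 - 90/48 = 160.625.
        z = (W - E[W]) / sqrt(Var[W]) = (29 - 39) / 12.6738 = -0.7890.
        Two-sided p = 2*Phi(z) = 0.430095.
Step 6: alpha = 0.05. fail to reject H0.

W+ = 49, W- = 29, W = min = 29, p = 0.430095, fail to reject H0.


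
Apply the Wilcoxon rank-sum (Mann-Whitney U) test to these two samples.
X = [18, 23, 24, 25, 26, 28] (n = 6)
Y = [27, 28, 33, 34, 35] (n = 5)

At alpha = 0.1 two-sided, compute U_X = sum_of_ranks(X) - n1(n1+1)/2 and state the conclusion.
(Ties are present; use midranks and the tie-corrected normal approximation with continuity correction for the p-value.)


Step 1: Combine and sort all 11 observations; assign midranks.
sorted (value, group): (18,X), (23,X), (24,X), (25,X), (26,X), (27,Y), (28,X), (28,Y), (33,Y), (34,Y), (35,Y)
ranks: 18->1, 23->2, 24->3, 25->4, 26->5, 27->6, 28->7.5, 28->7.5, 33->9, 34->10, 35->11
Step 2: Rank sum for X: R1 = 1 + 2 + 3 + 4 + 5 + 7.5 = 22.5.
Step 3: U_X = R1 - n1(n1+1)/2 = 22.5 - 6*7/2 = 22.5 - 21 = 1.5.
       U_Y = n1*n2 - U_X = 30 - 1.5 = 28.5.
Step 4: Ties are present, so use the tie-corrected normal approximation (with continuity correction) for the p-value.
Step 5: p-value = 0.017365; compare to alpha = 0.1. reject H0.

U_X = 1.5, p = 0.017365, reject H0 at alpha = 0.1.


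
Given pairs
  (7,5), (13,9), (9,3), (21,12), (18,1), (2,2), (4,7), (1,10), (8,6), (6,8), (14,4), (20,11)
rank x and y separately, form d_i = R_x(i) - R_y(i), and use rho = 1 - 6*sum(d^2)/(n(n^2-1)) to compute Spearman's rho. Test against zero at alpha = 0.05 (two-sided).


Step 1: Rank x and y separately (midranks; no ties here).
rank(x): 7->5, 13->8, 9->7, 21->12, 18->10, 2->2, 4->3, 1->1, 8->6, 6->4, 14->9, 20->11
rank(y): 5->5, 9->9, 3->3, 12->12, 1->1, 2->2, 7->7, 10->10, 6->6, 8->8, 4->4, 11->11
Step 2: d_i = R_x(i) - R_y(i); compute d_i^2.
  (5-5)^2=0, (8-9)^2=1, (7-3)^2=16, (12-12)^2=0, (10-1)^2=81, (2-2)^2=0, (3-7)^2=16, (1-10)^2=81, (6-6)^2=0, (4-8)^2=16, (9-4)^2=25, (11-11)^2=0
sum(d^2) = 236.
Step 3: rho = 1 - 6*236 / (12*(12^2 - 1)) = 1 - 1416/1716 = 0.174825.
Step 4: Under H0, t = rho * sqrt((n-2)/(1-rho^2)) = 0.5615 ~ t(10).
Step 5: Two-sided p-value from the t-distribution with 10 df = 0.586824.
Step 6: alpha = 0.05. fail to reject H0.

rho = 0.1748, p = 0.586824, fail to reject H0 at alpha = 0.05.


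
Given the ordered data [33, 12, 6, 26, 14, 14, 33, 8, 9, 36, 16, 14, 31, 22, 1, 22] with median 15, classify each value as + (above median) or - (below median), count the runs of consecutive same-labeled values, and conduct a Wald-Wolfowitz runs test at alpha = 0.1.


Step 1: Compute median = 15; label A = above, B = below.
Labels in order: ABBABBABBAABAABA  (n_A = 8, n_B = 8)
Step 2: Count runs R = 11.
Step 3: Under H0 (random ordering), E[R] = 2*n_A*n_B/(n_A+n_B) + 1 = 2*8*8/16 + 1 = 9.0000.
        Var[R] = 2*n_A*n_B*(2*n_A*n_B - n_A - n_B) / ((n_A+n_B)^2 * (n_A+n_B-1)) = 14336/3840 = 3.7333.
        SD[R] = 1.9322.
Step 4: Continuity-corrected z = (R - 0.5 - E[R]) / SD[R] = (11 - 0.5 - 9.0000) / 1.9322 = 0.7763.
Step 5: Two-sided p-value via normal approximation = 2*(1 - Phi(|z|)) = 0.437558.
Step 6: alpha = 0.1. fail to reject H0.

R = 11, z = 0.7763, p = 0.437558, fail to reject H0.


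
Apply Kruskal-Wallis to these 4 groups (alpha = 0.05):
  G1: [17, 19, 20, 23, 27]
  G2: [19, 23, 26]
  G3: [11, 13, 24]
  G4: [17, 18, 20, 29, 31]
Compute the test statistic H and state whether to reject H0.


Step 1: Combine all N = 16 observations and assign midranks.
sorted (value, group, rank): (11,G3,1), (13,G3,2), (17,G1,3.5), (17,G4,3.5), (18,G4,5), (19,G1,6.5), (19,G2,6.5), (20,G1,8.5), (20,G4,8.5), (23,G1,10.5), (23,G2,10.5), (24,G3,12), (26,G2,13), (27,G1,14), (29,G4,15), (31,G4,16)
Step 2: Sum ranks within each group.
R_1 = 43 (n_1 = 5)
R_2 = 30 (n_2 = 3)
R_3 = 15 (n_3 = 3)
R_4 = 48 (n_4 = 5)
Step 3: H = 12/(N(N+1)) * sum(R_i^2/n_i) - 3(N+1)
     = 12/(16*17) * (43^2/5 + 30^2/3 + 15^2/3 + 48^2/5) - 3*17
     = 0.044118 * 1205.6 - 51
     = 2.188235.
Step 4: Ties present; correction factor C = 1 - 24/(16^3 - 16) = 0.994118. Corrected H = 2.188235 / 0.994118 = 2.201183.
Step 5: Under H0, H ~ chi^2(3); p-value = 0.531715.
Step 6: alpha = 0.05. fail to reject H0.

H = 2.2012, df = 3, p = 0.531715, fail to reject H0.


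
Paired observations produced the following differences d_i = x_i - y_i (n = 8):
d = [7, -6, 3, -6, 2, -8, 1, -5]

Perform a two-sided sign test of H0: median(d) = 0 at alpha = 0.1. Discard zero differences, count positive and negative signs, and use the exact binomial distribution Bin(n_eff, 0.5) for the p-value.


Step 1: Discard zero differences. Original n = 8; n_eff = number of nonzero differences = 8.
Nonzero differences (with sign): +7, -6, +3, -6, +2, -8, +1, -5
Step 2: Count signs: positive = 4, negative = 4.
Step 3: Under H0: P(positive) = 0.5, so the number of positives S ~ Bin(8, 0.5).
Step 4: Two-sided exact p-value = sum of Bin(8,0.5) probabilities at or below the observed probability = 1.000000.
Step 5: alpha = 0.1. fail to reject H0.

n_eff = 8, pos = 4, neg = 4, p = 1.000000, fail to reject H0.


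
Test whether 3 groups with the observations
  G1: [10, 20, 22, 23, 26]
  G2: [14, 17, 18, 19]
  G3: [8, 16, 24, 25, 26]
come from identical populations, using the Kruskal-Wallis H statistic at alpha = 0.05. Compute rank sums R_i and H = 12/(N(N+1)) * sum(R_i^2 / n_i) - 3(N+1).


Step 1: Combine all N = 14 observations and assign midranks.
sorted (value, group, rank): (8,G3,1), (10,G1,2), (14,G2,3), (16,G3,4), (17,G2,5), (18,G2,6), (19,G2,7), (20,G1,8), (22,G1,9), (23,G1,10), (24,G3,11), (25,G3,12), (26,G1,13.5), (26,G3,13.5)
Step 2: Sum ranks within each group.
R_1 = 42.5 (n_1 = 5)
R_2 = 21 (n_2 = 4)
R_3 = 41.5 (n_3 = 5)
Step 3: H = 12/(N(N+1)) * sum(R_i^2/n_i) - 3(N+1)
     = 12/(14*15) * (42.5^2/5 + 21^2/4 + 41.5^2/5) - 3*15
     = 0.057143 * 815.95 - 45
     = 1.625714.
Step 4: Ties present; correction factor C = 1 - 6/(14^3 - 14) = 0.997802. Corrected H = 1.625714 / 0.997802 = 1.629295.
Step 5: Under H0, H ~ chi^2(2); p-value = 0.442795.
Step 6: alpha = 0.05. fail to reject H0.

H = 1.6293, df = 2, p = 0.442795, fail to reject H0.


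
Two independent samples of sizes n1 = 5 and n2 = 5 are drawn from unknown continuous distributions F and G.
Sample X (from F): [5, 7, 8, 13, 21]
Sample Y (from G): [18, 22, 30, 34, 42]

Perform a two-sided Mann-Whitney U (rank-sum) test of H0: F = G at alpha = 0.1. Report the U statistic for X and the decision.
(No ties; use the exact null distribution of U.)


Step 1: Combine and sort all 10 observations; assign midranks.
sorted (value, group): (5,X), (7,X), (8,X), (13,X), (18,Y), (21,X), (22,Y), (30,Y), (34,Y), (42,Y)
ranks: 5->1, 7->2, 8->3, 13->4, 18->5, 21->6, 22->7, 30->8, 34->9, 42->10
Step 2: Rank sum for X: R1 = 1 + 2 + 3 + 4 + 6 = 16.
Step 3: U_X = R1 - n1(n1+1)/2 = 16 - 5*6/2 = 16 - 15 = 1.
       U_Y = n1*n2 - U_X = 25 - 1 = 24.
Step 4: No ties, so the exact null distribution of U (based on enumerating the C(10,5) = 252 equally likely rank assignments) gives the two-sided p-value.
Step 5: p-value = 0.015873; compare to alpha = 0.1. reject H0.

U_X = 1, p = 0.015873, reject H0 at alpha = 0.1.


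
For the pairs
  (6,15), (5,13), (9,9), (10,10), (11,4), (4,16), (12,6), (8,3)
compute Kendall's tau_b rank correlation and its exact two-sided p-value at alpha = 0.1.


Step 1: Enumerate the 28 unordered pairs (i,j) with i<j and classify each by sign(x_j-x_i) * sign(y_j-y_i).
  (1,2):dx=-1,dy=-2->C; (1,3):dx=+3,dy=-6->D; (1,4):dx=+4,dy=-5->D; (1,5):dx=+5,dy=-11->D
  (1,6):dx=-2,dy=+1->D; (1,7):dx=+6,dy=-9->D; (1,8):dx=+2,dy=-12->D; (2,3):dx=+4,dy=-4->D
  (2,4):dx=+5,dy=-3->D; (2,5):dx=+6,dy=-9->D; (2,6):dx=-1,dy=+3->D; (2,7):dx=+7,dy=-7->D
  (2,8):dx=+3,dy=-10->D; (3,4):dx=+1,dy=+1->C; (3,5):dx=+2,dy=-5->D; (3,6):dx=-5,dy=+7->D
  (3,7):dx=+3,dy=-3->D; (3,8):dx=-1,dy=-6->C; (4,5):dx=+1,dy=-6->D; (4,6):dx=-6,dy=+6->D
  (4,7):dx=+2,dy=-4->D; (4,8):dx=-2,dy=-7->C; (5,6):dx=-7,dy=+12->D; (5,7):dx=+1,dy=+2->C
  (5,8):dx=-3,dy=-1->C; (6,7):dx=+8,dy=-10->D; (6,8):dx=+4,dy=-13->D; (7,8):dx=-4,dy=-3->C
Step 2: C = 7, D = 21, total pairs = 28.
Step 3: tau = (C - D)/(n(n-1)/2) = (7 - 21)/28 = -0.500000.
Step 4: Exact two-sided p-value (enumerate n! = 40320 permutations of y under H0): p = 0.108681.
Step 5: alpha = 0.1. fail to reject H0.

tau_b = -0.5000 (C=7, D=21), p = 0.108681, fail to reject H0.


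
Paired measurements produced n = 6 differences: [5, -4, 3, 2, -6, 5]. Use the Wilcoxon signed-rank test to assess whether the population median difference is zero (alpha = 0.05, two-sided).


Step 1: Drop any zero differences (none here) and take |d_i|.
|d| = [5, 4, 3, 2, 6, 5]
Step 2: Midrank |d_i| (ties get averaged ranks).
ranks: |5|->4.5, |4|->3, |3|->2, |2|->1, |6|->6, |5|->4.5
Step 3: Attach original signs; sum ranks with positive sign and with negative sign.
W+ = 4.5 + 2 + 1 + 4.5 = 12
W- = 3 + 6 = 9
(Check: W+ + W- = 21 should equal n(n+1)/2 = 21.)
Step 4: Test statistic W = min(W+, W-) = 9.
Step 5: Ties in |d|, so use the tie-corrected normal approximation.
        E[W] = n(n+1)/4 = 6*7/4 = 10.5.
        Tie groups: |d|=5 (t=2); sum(t^3 - t) = 6.
        Var[W] = n(n+1)(2n+1)/24 - sum(t^3-t)/48 = 546/24 - 6/48 = 22.625.
        z = (W - E[W]) / sqrt(Var[W]) = (9 - 10.5) / 4.7566 = -0.3154.
        Two-sided p = 2*Phi(z) = 0.752494.
Step 6: alpha = 0.05. fail to reject H0.

W+ = 12, W- = 9, W = min = 9, p = 0.752494, fail to reject H0.


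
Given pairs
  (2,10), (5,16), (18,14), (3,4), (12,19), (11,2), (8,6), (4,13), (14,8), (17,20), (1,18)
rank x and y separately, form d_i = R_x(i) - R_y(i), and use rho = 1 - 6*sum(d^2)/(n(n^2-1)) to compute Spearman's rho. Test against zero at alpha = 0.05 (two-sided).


Step 1: Rank x and y separately (midranks; no ties here).
rank(x): 2->2, 5->5, 18->11, 3->3, 12->8, 11->7, 8->6, 4->4, 14->9, 17->10, 1->1
rank(y): 10->5, 16->8, 14->7, 4->2, 19->10, 2->1, 6->3, 13->6, 8->4, 20->11, 18->9
Step 2: d_i = R_x(i) - R_y(i); compute d_i^2.
  (2-5)^2=9, (5-8)^2=9, (11-7)^2=16, (3-2)^2=1, (8-10)^2=4, (7-1)^2=36, (6-3)^2=9, (4-6)^2=4, (9-4)^2=25, (10-11)^2=1, (1-9)^2=64
sum(d^2) = 178.
Step 3: rho = 1 - 6*178 / (11*(11^2 - 1)) = 1 - 1068/1320 = 0.190909.
Step 4: Under H0, t = rho * sqrt((n-2)/(1-rho^2)) = 0.5835 ~ t(9).
Step 5: Two-sided p-value from the t-distribution with 9 df = 0.573913.
Step 6: alpha = 0.05. fail to reject H0.

rho = 0.1909, p = 0.573913, fail to reject H0 at alpha = 0.05.


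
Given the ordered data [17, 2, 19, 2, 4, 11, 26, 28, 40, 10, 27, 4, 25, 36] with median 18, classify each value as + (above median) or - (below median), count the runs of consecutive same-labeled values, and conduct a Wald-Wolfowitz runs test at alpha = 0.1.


Step 1: Compute median = 18; label A = above, B = below.
Labels in order: BBABBBAAABABAA  (n_A = 7, n_B = 7)
Step 2: Count runs R = 8.
Step 3: Under H0 (random ordering), E[R] = 2*n_A*n_B/(n_A+n_B) + 1 = 2*7*7/14 + 1 = 8.0000.
        Var[R] = 2*n_A*n_B*(2*n_A*n_B - n_A - n_B) / ((n_A+n_B)^2 * (n_A+n_B-1)) = 8232/2548 = 3.2308.
        SD[R] = 1.7974.
Step 4: R = E[R], so z = 0 with no continuity correction.
Step 5: Two-sided p-value via normal approximation = 2*(1 - Phi(|z|)) = 1.000000.
Step 6: alpha = 0.1. fail to reject H0.

R = 8, z = 0.0000, p = 1.000000, fail to reject H0.


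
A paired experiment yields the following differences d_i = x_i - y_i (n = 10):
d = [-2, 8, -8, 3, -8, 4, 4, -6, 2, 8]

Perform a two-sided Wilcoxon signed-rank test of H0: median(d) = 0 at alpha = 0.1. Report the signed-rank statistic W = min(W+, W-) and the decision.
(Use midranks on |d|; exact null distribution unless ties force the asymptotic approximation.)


Step 1: Drop any zero differences (none here) and take |d_i|.
|d| = [2, 8, 8, 3, 8, 4, 4, 6, 2, 8]
Step 2: Midrank |d_i| (ties get averaged ranks).
ranks: |2|->1.5, |8|->8.5, |8|->8.5, |3|->3, |8|->8.5, |4|->4.5, |4|->4.5, |6|->6, |2|->1.5, |8|->8.5
Step 3: Attach original signs; sum ranks with positive sign and with negative sign.
W+ = 8.5 + 3 + 4.5 + 4.5 + 1.5 + 8.5 = 30.5
W- = 1.5 + 8.5 + 8.5 + 6 = 24.5
(Check: W+ + W- = 55 should equal n(n+1)/2 = 55.)
Step 4: Test statistic W = min(W+, W-) = 24.5.
Step 5: Ties in |d|, so use the tie-corrected normal approximation.
        E[W] = n(n+1)/4 = 10*11/4 = 27.5.
        Tie groups: |d|=2 (t=2), |d|=4 (t=2), |d|=8 (t=4); sum(t^3 - t) = 72.
        Var[W] = n(n+1)(2n+1)/24 - sum(t^3-t)/48 = 2310/24 - 72/48 = 94.75.
        z = (W - E[W]) / sqrt(Var[W]) = (24.5 - 27.5) / 9.7340 = -0.3082.
        Two-sided p = 2*Phi(z) = 0.757931.
Step 6: alpha = 0.1. fail to reject H0.

W+ = 30.5, W- = 24.5, W = min = 24.5, p = 0.757931, fail to reject H0.


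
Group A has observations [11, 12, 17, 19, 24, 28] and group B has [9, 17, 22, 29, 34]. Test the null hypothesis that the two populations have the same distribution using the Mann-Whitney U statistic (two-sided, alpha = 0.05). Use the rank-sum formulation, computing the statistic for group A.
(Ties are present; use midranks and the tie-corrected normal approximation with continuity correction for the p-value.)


Step 1: Combine and sort all 11 observations; assign midranks.
sorted (value, group): (9,Y), (11,X), (12,X), (17,X), (17,Y), (19,X), (22,Y), (24,X), (28,X), (29,Y), (34,Y)
ranks: 9->1, 11->2, 12->3, 17->4.5, 17->4.5, 19->6, 22->7, 24->8, 28->9, 29->10, 34->11
Step 2: Rank sum for X: R1 = 2 + 3 + 4.5 + 6 + 8 + 9 = 32.5.
Step 3: U_X = R1 - n1(n1+1)/2 = 32.5 - 6*7/2 = 32.5 - 21 = 11.5.
       U_Y = n1*n2 - U_X = 30 - 11.5 = 18.5.
Step 4: Ties are present, so use the tie-corrected normal approximation (with continuity correction) for the p-value.
Step 5: p-value = 0.583025; compare to alpha = 0.05. fail to reject H0.

U_X = 11.5, p = 0.583025, fail to reject H0 at alpha = 0.05.


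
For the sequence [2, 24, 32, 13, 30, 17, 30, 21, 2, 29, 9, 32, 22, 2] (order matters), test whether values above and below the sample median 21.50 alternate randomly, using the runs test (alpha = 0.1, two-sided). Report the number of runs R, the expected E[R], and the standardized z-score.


Step 1: Compute median = 21.50; label A = above, B = below.
Labels in order: BAABABABBABAAB  (n_A = 7, n_B = 7)
Step 2: Count runs R = 11.
Step 3: Under H0 (random ordering), E[R] = 2*n_A*n_B/(n_A+n_B) + 1 = 2*7*7/14 + 1 = 8.0000.
        Var[R] = 2*n_A*n_B*(2*n_A*n_B - n_A - n_B) / ((n_A+n_B)^2 * (n_A+n_B-1)) = 8232/2548 = 3.2308.
        SD[R] = 1.7974.
Step 4: Continuity-corrected z = (R - 0.5 - E[R]) / SD[R] = (11 - 0.5 - 8.0000) / 1.7974 = 1.3909.
Step 5: Two-sided p-value via normal approximation = 2*(1 - Phi(|z|)) = 0.164264.
Step 6: alpha = 0.1. fail to reject H0.

R = 11, z = 1.3909, p = 0.164264, fail to reject H0.


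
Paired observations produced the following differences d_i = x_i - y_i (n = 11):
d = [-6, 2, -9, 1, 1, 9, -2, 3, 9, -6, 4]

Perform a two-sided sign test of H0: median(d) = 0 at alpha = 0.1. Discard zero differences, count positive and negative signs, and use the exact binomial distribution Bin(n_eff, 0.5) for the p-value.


Step 1: Discard zero differences. Original n = 11; n_eff = number of nonzero differences = 11.
Nonzero differences (with sign): -6, +2, -9, +1, +1, +9, -2, +3, +9, -6, +4
Step 2: Count signs: positive = 7, negative = 4.
Step 3: Under H0: P(positive) = 0.5, so the number of positives S ~ Bin(11, 0.5).
Step 4: Two-sided exact p-value = sum of Bin(11,0.5) probabilities at or below the observed probability = 0.548828.
Step 5: alpha = 0.1. fail to reject H0.

n_eff = 11, pos = 7, neg = 4, p = 0.548828, fail to reject H0.


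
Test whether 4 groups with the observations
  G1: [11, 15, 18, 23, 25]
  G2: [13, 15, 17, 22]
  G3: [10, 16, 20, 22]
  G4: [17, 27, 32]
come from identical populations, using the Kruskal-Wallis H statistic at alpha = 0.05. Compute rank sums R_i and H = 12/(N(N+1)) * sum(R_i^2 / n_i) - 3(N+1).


Step 1: Combine all N = 16 observations and assign midranks.
sorted (value, group, rank): (10,G3,1), (11,G1,2), (13,G2,3), (15,G1,4.5), (15,G2,4.5), (16,G3,6), (17,G2,7.5), (17,G4,7.5), (18,G1,9), (20,G3,10), (22,G2,11.5), (22,G3,11.5), (23,G1,13), (25,G1,14), (27,G4,15), (32,G4,16)
Step 2: Sum ranks within each group.
R_1 = 42.5 (n_1 = 5)
R_2 = 26.5 (n_2 = 4)
R_3 = 28.5 (n_3 = 4)
R_4 = 38.5 (n_4 = 3)
Step 3: H = 12/(N(N+1)) * sum(R_i^2/n_i) - 3(N+1)
     = 12/(16*17) * (42.5^2/5 + 26.5^2/4 + 28.5^2/4 + 38.5^2/3) - 3*17
     = 0.044118 * 1233.96 - 51
     = 3.439338.
Step 4: Ties present; correction factor C = 1 - 18/(16^3 - 16) = 0.995588. Corrected H = 3.439338 / 0.995588 = 3.454579.
Step 5: Under H0, H ~ chi^2(3); p-value = 0.326701.
Step 6: alpha = 0.05. fail to reject H0.

H = 3.4546, df = 3, p = 0.326701, fail to reject H0.


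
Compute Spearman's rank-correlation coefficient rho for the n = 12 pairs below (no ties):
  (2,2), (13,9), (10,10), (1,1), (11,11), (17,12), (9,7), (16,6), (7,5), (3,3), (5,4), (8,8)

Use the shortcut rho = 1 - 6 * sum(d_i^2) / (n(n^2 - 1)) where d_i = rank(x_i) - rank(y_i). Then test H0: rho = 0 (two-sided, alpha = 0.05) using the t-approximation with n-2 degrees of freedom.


Step 1: Rank x and y separately (midranks; no ties here).
rank(x): 2->2, 13->10, 10->8, 1->1, 11->9, 17->12, 9->7, 16->11, 7->5, 3->3, 5->4, 8->6
rank(y): 2->2, 9->9, 10->10, 1->1, 11->11, 12->12, 7->7, 6->6, 5->5, 3->3, 4->4, 8->8
Step 2: d_i = R_x(i) - R_y(i); compute d_i^2.
  (2-2)^2=0, (10-9)^2=1, (8-10)^2=4, (1-1)^2=0, (9-11)^2=4, (12-12)^2=0, (7-7)^2=0, (11-6)^2=25, (5-5)^2=0, (3-3)^2=0, (4-4)^2=0, (6-8)^2=4
sum(d^2) = 38.
Step 3: rho = 1 - 6*38 / (12*(12^2 - 1)) = 1 - 228/1716 = 0.867133.
Step 4: Under H0, t = rho * sqrt((n-2)/(1-rho^2)) = 5.5054 ~ t(10).
Step 5: Two-sided p-value from the t-distribution with 10 df = 0.000260.
Step 6: alpha = 0.05. reject H0.

rho = 0.8671, p = 0.000260, reject H0 at alpha = 0.05.


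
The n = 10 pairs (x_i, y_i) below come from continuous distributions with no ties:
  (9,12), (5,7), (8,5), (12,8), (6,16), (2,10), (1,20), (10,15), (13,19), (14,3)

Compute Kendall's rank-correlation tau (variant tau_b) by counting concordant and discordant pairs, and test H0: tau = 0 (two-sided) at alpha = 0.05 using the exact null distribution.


Step 1: Enumerate the 45 unordered pairs (i,j) with i<j and classify each by sign(x_j-x_i) * sign(y_j-y_i).
  (1,2):dx=-4,dy=-5->C; (1,3):dx=-1,dy=-7->C; (1,4):dx=+3,dy=-4->D; (1,5):dx=-3,dy=+4->D
  (1,6):dx=-7,dy=-2->C; (1,7):dx=-8,dy=+8->D; (1,8):dx=+1,dy=+3->C; (1,9):dx=+4,dy=+7->C
  (1,10):dx=+5,dy=-9->D; (2,3):dx=+3,dy=-2->D; (2,4):dx=+7,dy=+1->C; (2,5):dx=+1,dy=+9->C
  (2,6):dx=-3,dy=+3->D; (2,7):dx=-4,dy=+13->D; (2,8):dx=+5,dy=+8->C; (2,9):dx=+8,dy=+12->C
  (2,10):dx=+9,dy=-4->D; (3,4):dx=+4,dy=+3->C; (3,5):dx=-2,dy=+11->D; (3,6):dx=-6,dy=+5->D
  (3,7):dx=-7,dy=+15->D; (3,8):dx=+2,dy=+10->C; (3,9):dx=+5,dy=+14->C; (3,10):dx=+6,dy=-2->D
  (4,5):dx=-6,dy=+8->D; (4,6):dx=-10,dy=+2->D; (4,7):dx=-11,dy=+12->D; (4,8):dx=-2,dy=+7->D
  (4,9):dx=+1,dy=+11->C; (4,10):dx=+2,dy=-5->D; (5,6):dx=-4,dy=-6->C; (5,7):dx=-5,dy=+4->D
  (5,8):dx=+4,dy=-1->D; (5,9):dx=+7,dy=+3->C; (5,10):dx=+8,dy=-13->D; (6,7):dx=-1,dy=+10->D
  (6,8):dx=+8,dy=+5->C; (6,9):dx=+11,dy=+9->C; (6,10):dx=+12,dy=-7->D; (7,8):dx=+9,dy=-5->D
  (7,9):dx=+12,dy=-1->D; (7,10):dx=+13,dy=-17->D; (8,9):dx=+3,dy=+4->C; (8,10):dx=+4,dy=-12->D
  (9,10):dx=+1,dy=-16->D
Step 2: C = 18, D = 27, total pairs = 45.
Step 3: tau = (C - D)/(n(n-1)/2) = (18 - 27)/45 = -0.200000.
Step 4: Exact two-sided p-value (enumerate n! = 3628800 permutations of y under H0): p = 0.484313.
Step 5: alpha = 0.05. fail to reject H0.

tau_b = -0.2000 (C=18, D=27), p = 0.484313, fail to reject H0.


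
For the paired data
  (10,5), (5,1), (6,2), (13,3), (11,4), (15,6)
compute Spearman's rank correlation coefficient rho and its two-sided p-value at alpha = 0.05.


Step 1: Rank x and y separately (midranks; no ties here).
rank(x): 10->3, 5->1, 6->2, 13->5, 11->4, 15->6
rank(y): 5->5, 1->1, 2->2, 3->3, 4->4, 6->6
Step 2: d_i = R_x(i) - R_y(i); compute d_i^2.
  (3-5)^2=4, (1-1)^2=0, (2-2)^2=0, (5-3)^2=4, (4-4)^2=0, (6-6)^2=0
sum(d^2) = 8.
Step 3: rho = 1 - 6*8 / (6*(6^2 - 1)) = 1 - 48/210 = 0.771429.
Step 4: Under H0, t = rho * sqrt((n-2)/(1-rho^2)) = 2.4247 ~ t(4).
Step 5: Two-sided p-value from the t-distribution with 4 df = 0.072397.
Step 6: alpha = 0.05. fail to reject H0.

rho = 0.7714, p = 0.072397, fail to reject H0 at alpha = 0.05.


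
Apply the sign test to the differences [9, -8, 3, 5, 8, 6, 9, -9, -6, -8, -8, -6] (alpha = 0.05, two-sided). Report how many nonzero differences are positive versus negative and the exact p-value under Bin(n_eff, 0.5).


Step 1: Discard zero differences. Original n = 12; n_eff = number of nonzero differences = 12.
Nonzero differences (with sign): +9, -8, +3, +5, +8, +6, +9, -9, -6, -8, -8, -6
Step 2: Count signs: positive = 6, negative = 6.
Step 3: Under H0: P(positive) = 0.5, so the number of positives S ~ Bin(12, 0.5).
Step 4: Two-sided exact p-value = sum of Bin(12,0.5) probabilities at or below the observed probability = 1.000000.
Step 5: alpha = 0.05. fail to reject H0.

n_eff = 12, pos = 6, neg = 6, p = 1.000000, fail to reject H0.


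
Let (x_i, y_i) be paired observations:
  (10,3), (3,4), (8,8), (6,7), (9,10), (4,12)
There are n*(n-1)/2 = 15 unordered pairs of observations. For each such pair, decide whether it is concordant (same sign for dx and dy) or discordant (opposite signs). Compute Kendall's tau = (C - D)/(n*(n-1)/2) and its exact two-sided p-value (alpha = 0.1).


Step 1: Enumerate the 15 unordered pairs (i,j) with i<j and classify each by sign(x_j-x_i) * sign(y_j-y_i).
  (1,2):dx=-7,dy=+1->D; (1,3):dx=-2,dy=+5->D; (1,4):dx=-4,dy=+4->D; (1,5):dx=-1,dy=+7->D
  (1,6):dx=-6,dy=+9->D; (2,3):dx=+5,dy=+4->C; (2,4):dx=+3,dy=+3->C; (2,5):dx=+6,dy=+6->C
  (2,6):dx=+1,dy=+8->C; (3,4):dx=-2,dy=-1->C; (3,5):dx=+1,dy=+2->C; (3,6):dx=-4,dy=+4->D
  (4,5):dx=+3,dy=+3->C; (4,6):dx=-2,dy=+5->D; (5,6):dx=-5,dy=+2->D
Step 2: C = 7, D = 8, total pairs = 15.
Step 3: tau = (C - D)/(n(n-1)/2) = (7 - 8)/15 = -0.066667.
Step 4: Exact two-sided p-value (enumerate n! = 720 permutations of y under H0): p = 1.000000.
Step 5: alpha = 0.1. fail to reject H0.

tau_b = -0.0667 (C=7, D=8), p = 1.000000, fail to reject H0.


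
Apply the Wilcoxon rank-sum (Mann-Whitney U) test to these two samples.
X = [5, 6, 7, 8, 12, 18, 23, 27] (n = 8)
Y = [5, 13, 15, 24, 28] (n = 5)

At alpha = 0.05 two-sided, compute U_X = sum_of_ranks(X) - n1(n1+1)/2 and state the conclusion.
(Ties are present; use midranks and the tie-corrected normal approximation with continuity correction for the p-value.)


Step 1: Combine and sort all 13 observations; assign midranks.
sorted (value, group): (5,X), (5,Y), (6,X), (7,X), (8,X), (12,X), (13,Y), (15,Y), (18,X), (23,X), (24,Y), (27,X), (28,Y)
ranks: 5->1.5, 5->1.5, 6->3, 7->4, 8->5, 12->6, 13->7, 15->8, 18->9, 23->10, 24->11, 27->12, 28->13
Step 2: Rank sum for X: R1 = 1.5 + 3 + 4 + 5 + 6 + 9 + 10 + 12 = 50.5.
Step 3: U_X = R1 - n1(n1+1)/2 = 50.5 - 8*9/2 = 50.5 - 36 = 14.5.
       U_Y = n1*n2 - U_X = 40 - 14.5 = 25.5.
Step 4: Ties are present, so use the tie-corrected normal approximation (with continuity correction) for the p-value.
Step 5: p-value = 0.463600; compare to alpha = 0.05. fail to reject H0.

U_X = 14.5, p = 0.463600, fail to reject H0 at alpha = 0.05.


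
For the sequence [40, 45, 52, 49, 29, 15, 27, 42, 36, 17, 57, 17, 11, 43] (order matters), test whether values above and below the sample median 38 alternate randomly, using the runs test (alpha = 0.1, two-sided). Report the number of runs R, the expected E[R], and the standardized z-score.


Step 1: Compute median = 38; label A = above, B = below.
Labels in order: AAAABBBABBABBA  (n_A = 7, n_B = 7)
Step 2: Count runs R = 7.
Step 3: Under H0 (random ordering), E[R] = 2*n_A*n_B/(n_A+n_B) + 1 = 2*7*7/14 + 1 = 8.0000.
        Var[R] = 2*n_A*n_B*(2*n_A*n_B - n_A - n_B) / ((n_A+n_B)^2 * (n_A+n_B-1)) = 8232/2548 = 3.2308.
        SD[R] = 1.7974.
Step 4: Continuity-corrected z = (R + 0.5 - E[R]) / SD[R] = (7 + 0.5 - 8.0000) / 1.7974 = -0.2782.
Step 5: Two-sided p-value via normal approximation = 2*(1 - Phi(|z|)) = 0.780879.
Step 6: alpha = 0.1. fail to reject H0.

R = 7, z = -0.2782, p = 0.780879, fail to reject H0.


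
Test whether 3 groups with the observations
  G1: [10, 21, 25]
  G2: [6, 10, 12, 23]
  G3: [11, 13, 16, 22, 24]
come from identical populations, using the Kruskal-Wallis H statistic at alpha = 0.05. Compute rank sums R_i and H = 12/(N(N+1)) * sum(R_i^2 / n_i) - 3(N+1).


Step 1: Combine all N = 12 observations and assign midranks.
sorted (value, group, rank): (6,G2,1), (10,G1,2.5), (10,G2,2.5), (11,G3,4), (12,G2,5), (13,G3,6), (16,G3,7), (21,G1,8), (22,G3,9), (23,G2,10), (24,G3,11), (25,G1,12)
Step 2: Sum ranks within each group.
R_1 = 22.5 (n_1 = 3)
R_2 = 18.5 (n_2 = 4)
R_3 = 37 (n_3 = 5)
Step 3: H = 12/(N(N+1)) * sum(R_i^2/n_i) - 3(N+1)
     = 12/(12*13) * (22.5^2/3 + 18.5^2/4 + 37^2/5) - 3*13
     = 0.076923 * 528.112 - 39
     = 1.624038.
Step 4: Ties present; correction factor C = 1 - 6/(12^3 - 12) = 0.996503. Corrected H = 1.624038 / 0.996503 = 1.629737.
Step 5: Under H0, H ~ chi^2(2); p-value = 0.442698.
Step 6: alpha = 0.05. fail to reject H0.

H = 1.6297, df = 2, p = 0.442698, fail to reject H0.


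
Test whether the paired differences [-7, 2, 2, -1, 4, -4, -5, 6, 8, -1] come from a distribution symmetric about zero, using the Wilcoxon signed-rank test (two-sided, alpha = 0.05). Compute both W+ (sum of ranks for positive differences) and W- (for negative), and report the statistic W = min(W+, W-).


Step 1: Drop any zero differences (none here) and take |d_i|.
|d| = [7, 2, 2, 1, 4, 4, 5, 6, 8, 1]
Step 2: Midrank |d_i| (ties get averaged ranks).
ranks: |7|->9, |2|->3.5, |2|->3.5, |1|->1.5, |4|->5.5, |4|->5.5, |5|->7, |6|->8, |8|->10, |1|->1.5
Step 3: Attach original signs; sum ranks with positive sign and with negative sign.
W+ = 3.5 + 3.5 + 5.5 + 8 + 10 = 30.5
W- = 9 + 1.5 + 5.5 + 7 + 1.5 = 24.5
(Check: W+ + W- = 55 should equal n(n+1)/2 = 55.)
Step 4: Test statistic W = min(W+, W-) = 24.5.
Step 5: Ties in |d|, so use the tie-corrected normal approximation.
        E[W] = n(n+1)/4 = 10*11/4 = 27.5.
        Tie groups: |d|=1 (t=2), |d|=2 (t=2), |d|=4 (t=2); sum(t^3 - t) = 18.
        Var[W] = n(n+1)(2n+1)/24 - sum(t^3-t)/48 = 2310/24 - 18/48 = 95.875.
        z = (W - E[W]) / sqrt(Var[W]) = (24.5 - 27.5) / 9.7916 = -0.3064.
        Two-sided p = 2*Phi(z) = 0.759311.
Step 6: alpha = 0.05. fail to reject H0.

W+ = 30.5, W- = 24.5, W = min = 24.5, p = 0.759311, fail to reject H0.


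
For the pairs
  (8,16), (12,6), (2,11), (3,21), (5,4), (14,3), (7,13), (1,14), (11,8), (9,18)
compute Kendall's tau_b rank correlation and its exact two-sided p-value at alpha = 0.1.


Step 1: Enumerate the 45 unordered pairs (i,j) with i<j and classify each by sign(x_j-x_i) * sign(y_j-y_i).
  (1,2):dx=+4,dy=-10->D; (1,3):dx=-6,dy=-5->C; (1,4):dx=-5,dy=+5->D; (1,5):dx=-3,dy=-12->C
  (1,6):dx=+6,dy=-13->D; (1,7):dx=-1,dy=-3->C; (1,8):dx=-7,dy=-2->C; (1,9):dx=+3,dy=-8->D
  (1,10):dx=+1,dy=+2->C; (2,3):dx=-10,dy=+5->D; (2,4):dx=-9,dy=+15->D; (2,5):dx=-7,dy=-2->C
  (2,6):dx=+2,dy=-3->D; (2,7):dx=-5,dy=+7->D; (2,8):dx=-11,dy=+8->D; (2,9):dx=-1,dy=+2->D
  (2,10):dx=-3,dy=+12->D; (3,4):dx=+1,dy=+10->C; (3,5):dx=+3,dy=-7->D; (3,6):dx=+12,dy=-8->D
  (3,7):dx=+5,dy=+2->C; (3,8):dx=-1,dy=+3->D; (3,9):dx=+9,dy=-3->D; (3,10):dx=+7,dy=+7->C
  (4,5):dx=+2,dy=-17->D; (4,6):dx=+11,dy=-18->D; (4,7):dx=+4,dy=-8->D; (4,8):dx=-2,dy=-7->C
  (4,9):dx=+8,dy=-13->D; (4,10):dx=+6,dy=-3->D; (5,6):dx=+9,dy=-1->D; (5,7):dx=+2,dy=+9->C
  (5,8):dx=-4,dy=+10->D; (5,9):dx=+6,dy=+4->C; (5,10):dx=+4,dy=+14->C; (6,7):dx=-7,dy=+10->D
  (6,8):dx=-13,dy=+11->D; (6,9):dx=-3,dy=+5->D; (6,10):dx=-5,dy=+15->D; (7,8):dx=-6,dy=+1->D
  (7,9):dx=+4,dy=-5->D; (7,10):dx=+2,dy=+5->C; (8,9):dx=+10,dy=-6->D; (8,10):dx=+8,dy=+4->C
  (9,10):dx=-2,dy=+10->D
Step 2: C = 15, D = 30, total pairs = 45.
Step 3: tau = (C - D)/(n(n-1)/2) = (15 - 30)/45 = -0.333333.
Step 4: Exact two-sided p-value (enumerate n! = 3628800 permutations of y under H0): p = 0.216373.
Step 5: alpha = 0.1. fail to reject H0.

tau_b = -0.3333 (C=15, D=30), p = 0.216373, fail to reject H0.


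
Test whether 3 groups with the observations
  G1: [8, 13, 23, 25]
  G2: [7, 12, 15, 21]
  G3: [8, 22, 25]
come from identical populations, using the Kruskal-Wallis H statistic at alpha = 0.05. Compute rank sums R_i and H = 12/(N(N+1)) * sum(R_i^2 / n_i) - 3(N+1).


Step 1: Combine all N = 11 observations and assign midranks.
sorted (value, group, rank): (7,G2,1), (8,G1,2.5), (8,G3,2.5), (12,G2,4), (13,G1,5), (15,G2,6), (21,G2,7), (22,G3,8), (23,G1,9), (25,G1,10.5), (25,G3,10.5)
Step 2: Sum ranks within each group.
R_1 = 27 (n_1 = 4)
R_2 = 18 (n_2 = 4)
R_3 = 21 (n_3 = 3)
Step 3: H = 12/(N(N+1)) * sum(R_i^2/n_i) - 3(N+1)
     = 12/(11*12) * (27^2/4 + 18^2/4 + 21^2/3) - 3*12
     = 0.090909 * 410.25 - 36
     = 1.295455.
Step 4: Ties present; correction factor C = 1 - 12/(11^3 - 11) = 0.990909. Corrected H = 1.295455 / 0.990909 = 1.307339.
Step 5: Under H0, H ~ chi^2(2); p-value = 0.520134.
Step 6: alpha = 0.05. fail to reject H0.

H = 1.3073, df = 2, p = 0.520134, fail to reject H0.


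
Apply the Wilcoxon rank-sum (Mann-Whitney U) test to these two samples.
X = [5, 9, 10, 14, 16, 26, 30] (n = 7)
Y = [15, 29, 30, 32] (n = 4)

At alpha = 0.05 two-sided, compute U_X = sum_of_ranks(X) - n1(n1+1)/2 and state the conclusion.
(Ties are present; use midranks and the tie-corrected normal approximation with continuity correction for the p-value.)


Step 1: Combine and sort all 11 observations; assign midranks.
sorted (value, group): (5,X), (9,X), (10,X), (14,X), (15,Y), (16,X), (26,X), (29,Y), (30,X), (30,Y), (32,Y)
ranks: 5->1, 9->2, 10->3, 14->4, 15->5, 16->6, 26->7, 29->8, 30->9.5, 30->9.5, 32->11
Step 2: Rank sum for X: R1 = 1 + 2 + 3 + 4 + 6 + 7 + 9.5 = 32.5.
Step 3: U_X = R1 - n1(n1+1)/2 = 32.5 - 7*8/2 = 32.5 - 28 = 4.5.
       U_Y = n1*n2 - U_X = 28 - 4.5 = 23.5.
Step 4: Ties are present, so use the tie-corrected normal approximation (with continuity correction) for the p-value.
Step 5: p-value = 0.088247; compare to alpha = 0.05. fail to reject H0.

U_X = 4.5, p = 0.088247, fail to reject H0 at alpha = 0.05.


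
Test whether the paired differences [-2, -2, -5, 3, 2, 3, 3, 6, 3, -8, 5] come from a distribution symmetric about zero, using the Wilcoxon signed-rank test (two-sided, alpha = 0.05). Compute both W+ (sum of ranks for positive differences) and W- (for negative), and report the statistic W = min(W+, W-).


Step 1: Drop any zero differences (none here) and take |d_i|.
|d| = [2, 2, 5, 3, 2, 3, 3, 6, 3, 8, 5]
Step 2: Midrank |d_i| (ties get averaged ranks).
ranks: |2|->2, |2|->2, |5|->8.5, |3|->5.5, |2|->2, |3|->5.5, |3|->5.5, |6|->10, |3|->5.5, |8|->11, |5|->8.5
Step 3: Attach original signs; sum ranks with positive sign and with negative sign.
W+ = 5.5 + 2 + 5.5 + 5.5 + 10 + 5.5 + 8.5 = 42.5
W- = 2 + 2 + 8.5 + 11 = 23.5
(Check: W+ + W- = 66 should equal n(n+1)/2 = 66.)
Step 4: Test statistic W = min(W+, W-) = 23.5.
Step 5: Ties in |d|, so use the tie-corrected normal approximation.
        E[W] = n(n+1)/4 = 11*12/4 = 33.
        Tie groups: |d|=2 (t=3), |d|=3 (t=4), |d|=5 (t=2); sum(t^3 - t) = 90.
        Var[W] = n(n+1)(2n+1)/24 - sum(t^3-t)/48 = 3036/24 - 90/48 = 124.625.
        z = (W - E[W]) / sqrt(Var[W]) = (23.5 - 33) / 11.1636 = -0.8510.
        Two-sided p = 2*Phi(z) = 0.394779.
Step 6: alpha = 0.05. fail to reject H0.

W+ = 42.5, W- = 23.5, W = min = 23.5, p = 0.394779, fail to reject H0.


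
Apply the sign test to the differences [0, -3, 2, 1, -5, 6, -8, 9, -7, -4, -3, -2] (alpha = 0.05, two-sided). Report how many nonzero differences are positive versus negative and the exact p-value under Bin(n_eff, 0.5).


Step 1: Discard zero differences. Original n = 12; n_eff = number of nonzero differences = 11.
Nonzero differences (with sign): -3, +2, +1, -5, +6, -8, +9, -7, -4, -3, -2
Step 2: Count signs: positive = 4, negative = 7.
Step 3: Under H0: P(positive) = 0.5, so the number of positives S ~ Bin(11, 0.5).
Step 4: Two-sided exact p-value = sum of Bin(11,0.5) probabilities at or below the observed probability = 0.548828.
Step 5: alpha = 0.05. fail to reject H0.

n_eff = 11, pos = 4, neg = 7, p = 0.548828, fail to reject H0.


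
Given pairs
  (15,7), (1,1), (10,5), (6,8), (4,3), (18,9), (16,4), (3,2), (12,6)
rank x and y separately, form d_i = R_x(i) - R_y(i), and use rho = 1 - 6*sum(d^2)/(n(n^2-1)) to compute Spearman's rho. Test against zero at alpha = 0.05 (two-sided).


Step 1: Rank x and y separately (midranks; no ties here).
rank(x): 15->7, 1->1, 10->5, 6->4, 4->3, 18->9, 16->8, 3->2, 12->6
rank(y): 7->7, 1->1, 5->5, 8->8, 3->3, 9->9, 4->4, 2->2, 6->6
Step 2: d_i = R_x(i) - R_y(i); compute d_i^2.
  (7-7)^2=0, (1-1)^2=0, (5-5)^2=0, (4-8)^2=16, (3-3)^2=0, (9-9)^2=0, (8-4)^2=16, (2-2)^2=0, (6-6)^2=0
sum(d^2) = 32.
Step 3: rho = 1 - 6*32 / (9*(9^2 - 1)) = 1 - 192/720 = 0.733333.
Step 4: Under H0, t = rho * sqrt((n-2)/(1-rho^2)) = 2.8538 ~ t(7).
Step 5: Two-sided p-value from the t-distribution with 7 df = 0.024554.
Step 6: alpha = 0.05. reject H0.

rho = 0.7333, p = 0.024554, reject H0 at alpha = 0.05.


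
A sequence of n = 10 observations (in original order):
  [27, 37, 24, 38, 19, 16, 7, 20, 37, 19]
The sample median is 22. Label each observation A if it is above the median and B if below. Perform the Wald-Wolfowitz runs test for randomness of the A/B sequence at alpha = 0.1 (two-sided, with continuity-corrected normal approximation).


Step 1: Compute median = 22; label A = above, B = below.
Labels in order: AAAABBBBAB  (n_A = 5, n_B = 5)
Step 2: Count runs R = 4.
Step 3: Under H0 (random ordering), E[R] = 2*n_A*n_B/(n_A+n_B) + 1 = 2*5*5/10 + 1 = 6.0000.
        Var[R] = 2*n_A*n_B*(2*n_A*n_B - n_A - n_B) / ((n_A+n_B)^2 * (n_A+n_B-1)) = 2000/900 = 2.2222.
        SD[R] = 1.4907.
Step 4: Continuity-corrected z = (R + 0.5 - E[R]) / SD[R] = (4 + 0.5 - 6.0000) / 1.4907 = -1.0062.
Step 5: Two-sided p-value via normal approximation = 2*(1 - Phi(|z|)) = 0.314305.
Step 6: alpha = 0.1. fail to reject H0.

R = 4, z = -1.0062, p = 0.314305, fail to reject H0.


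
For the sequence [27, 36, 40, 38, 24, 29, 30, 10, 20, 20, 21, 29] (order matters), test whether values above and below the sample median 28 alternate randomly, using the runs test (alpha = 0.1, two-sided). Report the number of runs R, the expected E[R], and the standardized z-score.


Step 1: Compute median = 28; label A = above, B = below.
Labels in order: BAAABAABBBBA  (n_A = 6, n_B = 6)
Step 2: Count runs R = 6.
Step 3: Under H0 (random ordering), E[R] = 2*n_A*n_B/(n_A+n_B) + 1 = 2*6*6/12 + 1 = 7.0000.
        Var[R] = 2*n_A*n_B*(2*n_A*n_B - n_A - n_B) / ((n_A+n_B)^2 * (n_A+n_B-1)) = 4320/1584 = 2.7273.
        SD[R] = 1.6514.
Step 4: Continuity-corrected z = (R + 0.5 - E[R]) / SD[R] = (6 + 0.5 - 7.0000) / 1.6514 = -0.3028.
Step 5: Two-sided p-value via normal approximation = 2*(1 - Phi(|z|)) = 0.762069.
Step 6: alpha = 0.1. fail to reject H0.

R = 6, z = -0.3028, p = 0.762069, fail to reject H0.


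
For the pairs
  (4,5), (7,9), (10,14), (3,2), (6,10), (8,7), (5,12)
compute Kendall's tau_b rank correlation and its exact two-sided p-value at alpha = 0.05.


Step 1: Enumerate the 21 unordered pairs (i,j) with i<j and classify each by sign(x_j-x_i) * sign(y_j-y_i).
  (1,2):dx=+3,dy=+4->C; (1,3):dx=+6,dy=+9->C; (1,4):dx=-1,dy=-3->C; (1,5):dx=+2,dy=+5->C
  (1,6):dx=+4,dy=+2->C; (1,7):dx=+1,dy=+7->C; (2,3):dx=+3,dy=+5->C; (2,4):dx=-4,dy=-7->C
  (2,5):dx=-1,dy=+1->D; (2,6):dx=+1,dy=-2->D; (2,7):dx=-2,dy=+3->D; (3,4):dx=-7,dy=-12->C
  (3,5):dx=-4,dy=-4->C; (3,6):dx=-2,dy=-7->C; (3,7):dx=-5,dy=-2->C; (4,5):dx=+3,dy=+8->C
  (4,6):dx=+5,dy=+5->C; (4,7):dx=+2,dy=+10->C; (5,6):dx=+2,dy=-3->D; (5,7):dx=-1,dy=+2->D
  (6,7):dx=-3,dy=+5->D
Step 2: C = 15, D = 6, total pairs = 21.
Step 3: tau = (C - D)/(n(n-1)/2) = (15 - 6)/21 = 0.428571.
Step 4: Exact two-sided p-value (enumerate n! = 5040 permutations of y under H0): p = 0.238889.
Step 5: alpha = 0.05. fail to reject H0.

tau_b = 0.4286 (C=15, D=6), p = 0.238889, fail to reject H0.


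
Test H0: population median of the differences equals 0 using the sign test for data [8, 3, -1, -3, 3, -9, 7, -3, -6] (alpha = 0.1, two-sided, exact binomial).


Step 1: Discard zero differences. Original n = 9; n_eff = number of nonzero differences = 9.
Nonzero differences (with sign): +8, +3, -1, -3, +3, -9, +7, -3, -6
Step 2: Count signs: positive = 4, negative = 5.
Step 3: Under H0: P(positive) = 0.5, so the number of positives S ~ Bin(9, 0.5).
Step 4: Two-sided exact p-value = sum of Bin(9,0.5) probabilities at or below the observed probability = 1.000000.
Step 5: alpha = 0.1. fail to reject H0.

n_eff = 9, pos = 4, neg = 5, p = 1.000000, fail to reject H0.


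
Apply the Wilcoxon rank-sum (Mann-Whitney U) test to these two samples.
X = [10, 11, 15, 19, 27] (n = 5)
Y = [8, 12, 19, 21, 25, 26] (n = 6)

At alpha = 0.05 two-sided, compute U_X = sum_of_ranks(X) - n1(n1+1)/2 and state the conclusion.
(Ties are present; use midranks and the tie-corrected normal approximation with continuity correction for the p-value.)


Step 1: Combine and sort all 11 observations; assign midranks.
sorted (value, group): (8,Y), (10,X), (11,X), (12,Y), (15,X), (19,X), (19,Y), (21,Y), (25,Y), (26,Y), (27,X)
ranks: 8->1, 10->2, 11->3, 12->4, 15->5, 19->6.5, 19->6.5, 21->8, 25->9, 26->10, 27->11
Step 2: Rank sum for X: R1 = 2 + 3 + 5 + 6.5 + 11 = 27.5.
Step 3: U_X = R1 - n1(n1+1)/2 = 27.5 - 5*6/2 = 27.5 - 15 = 12.5.
       U_Y = n1*n2 - U_X = 30 - 12.5 = 17.5.
Step 4: Ties are present, so use the tie-corrected normal approximation (with continuity correction) for the p-value.
Step 5: p-value = 0.714379; compare to alpha = 0.05. fail to reject H0.

U_X = 12.5, p = 0.714379, fail to reject H0 at alpha = 0.05.
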